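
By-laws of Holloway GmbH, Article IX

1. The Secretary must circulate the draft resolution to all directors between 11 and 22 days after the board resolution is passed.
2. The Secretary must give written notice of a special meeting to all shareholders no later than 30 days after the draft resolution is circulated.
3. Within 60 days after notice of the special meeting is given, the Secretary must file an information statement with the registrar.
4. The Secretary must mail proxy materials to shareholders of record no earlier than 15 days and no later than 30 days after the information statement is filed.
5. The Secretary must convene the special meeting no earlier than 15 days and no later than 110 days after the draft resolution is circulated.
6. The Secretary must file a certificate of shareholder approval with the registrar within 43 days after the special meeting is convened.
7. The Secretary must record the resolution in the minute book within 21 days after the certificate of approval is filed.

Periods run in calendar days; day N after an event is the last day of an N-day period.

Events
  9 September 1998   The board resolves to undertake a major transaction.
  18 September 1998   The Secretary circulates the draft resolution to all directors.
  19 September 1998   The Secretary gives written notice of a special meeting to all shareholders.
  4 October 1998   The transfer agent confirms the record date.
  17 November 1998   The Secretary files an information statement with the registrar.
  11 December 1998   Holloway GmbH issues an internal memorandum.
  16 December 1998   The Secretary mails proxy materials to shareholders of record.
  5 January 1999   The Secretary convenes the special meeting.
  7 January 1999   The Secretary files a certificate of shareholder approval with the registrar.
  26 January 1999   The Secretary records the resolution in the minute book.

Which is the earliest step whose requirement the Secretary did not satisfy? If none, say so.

Step 1

(1) the permitted window runs from 9 September 1998 + 11 = 20 September 1998 to 9 September 1998 + 22 = 1 October 1998; 18 September 1998 is 2 days too early.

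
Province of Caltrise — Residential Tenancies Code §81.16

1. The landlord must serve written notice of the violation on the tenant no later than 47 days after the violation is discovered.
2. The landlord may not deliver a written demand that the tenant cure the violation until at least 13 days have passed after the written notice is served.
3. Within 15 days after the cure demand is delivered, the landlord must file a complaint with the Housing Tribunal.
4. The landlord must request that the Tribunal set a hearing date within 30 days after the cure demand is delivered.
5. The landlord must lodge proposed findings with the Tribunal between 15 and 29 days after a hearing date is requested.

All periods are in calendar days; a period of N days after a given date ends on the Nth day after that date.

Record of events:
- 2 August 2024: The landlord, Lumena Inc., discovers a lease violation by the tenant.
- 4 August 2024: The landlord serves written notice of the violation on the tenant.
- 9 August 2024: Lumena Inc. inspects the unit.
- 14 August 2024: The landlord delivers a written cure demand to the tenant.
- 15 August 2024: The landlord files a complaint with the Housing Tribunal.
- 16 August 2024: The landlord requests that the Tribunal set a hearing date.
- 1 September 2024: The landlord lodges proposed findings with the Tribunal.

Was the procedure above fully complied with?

No

Step 1: 47 days after 2 August 2024 (when the violation is discovered) is 18 September 2024; 4 August 2024 is within that limit.
Step 2: the earliest permitted date is 13 days after 4 August 2024 (when the written notice is served), i.e. 17 August 2024; 14 August 2024 is 3 days before the earliest permitted date.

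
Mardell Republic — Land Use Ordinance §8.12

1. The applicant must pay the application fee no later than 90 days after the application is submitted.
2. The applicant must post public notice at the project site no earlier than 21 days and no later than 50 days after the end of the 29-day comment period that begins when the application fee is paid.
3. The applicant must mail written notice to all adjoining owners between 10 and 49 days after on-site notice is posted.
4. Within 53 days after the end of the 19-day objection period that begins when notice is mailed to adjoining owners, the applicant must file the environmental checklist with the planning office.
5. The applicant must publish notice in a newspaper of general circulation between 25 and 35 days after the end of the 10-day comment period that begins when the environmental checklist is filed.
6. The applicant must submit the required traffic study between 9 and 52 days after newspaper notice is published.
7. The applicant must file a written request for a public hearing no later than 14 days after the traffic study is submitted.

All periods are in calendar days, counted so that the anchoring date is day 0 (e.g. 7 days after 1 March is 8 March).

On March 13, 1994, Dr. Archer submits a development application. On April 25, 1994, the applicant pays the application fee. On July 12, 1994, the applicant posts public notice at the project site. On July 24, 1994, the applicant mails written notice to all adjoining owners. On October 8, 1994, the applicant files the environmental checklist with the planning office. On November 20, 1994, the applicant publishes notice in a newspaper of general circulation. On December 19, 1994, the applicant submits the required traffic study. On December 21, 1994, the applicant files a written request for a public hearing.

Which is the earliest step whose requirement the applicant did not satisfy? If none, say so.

Step 1 — counting 90 days from March 13, 1994 (when the application is submitted) gives a deadline of June 11, 1994; completed April 25, 1994, before the deadline.
Step 2 — 21 and 50 days from May 24, 1994 (end of the 29-day comment period, which began when the application fee is paid on April 25, 1994) are June 14, 1994 and July 13, 1994 respectively; done July 12, 1994, which is between those dates.
Step 3 — 10 and 49 days from July 12, 1994 (when on-site notice is posted) are July 22, 1994 and August 30, 1994 respectively; done July 24, 1994, which is between those dates.
Step 4 — counting 53 days from August 12, 1994 (end of the 19-day objection period, which began when notice is mailed to adjoining owners on July 24, 1994) gives a deadline of October 4, 1994; October 8, 1994 misses that deadline by 4 days.

Step 4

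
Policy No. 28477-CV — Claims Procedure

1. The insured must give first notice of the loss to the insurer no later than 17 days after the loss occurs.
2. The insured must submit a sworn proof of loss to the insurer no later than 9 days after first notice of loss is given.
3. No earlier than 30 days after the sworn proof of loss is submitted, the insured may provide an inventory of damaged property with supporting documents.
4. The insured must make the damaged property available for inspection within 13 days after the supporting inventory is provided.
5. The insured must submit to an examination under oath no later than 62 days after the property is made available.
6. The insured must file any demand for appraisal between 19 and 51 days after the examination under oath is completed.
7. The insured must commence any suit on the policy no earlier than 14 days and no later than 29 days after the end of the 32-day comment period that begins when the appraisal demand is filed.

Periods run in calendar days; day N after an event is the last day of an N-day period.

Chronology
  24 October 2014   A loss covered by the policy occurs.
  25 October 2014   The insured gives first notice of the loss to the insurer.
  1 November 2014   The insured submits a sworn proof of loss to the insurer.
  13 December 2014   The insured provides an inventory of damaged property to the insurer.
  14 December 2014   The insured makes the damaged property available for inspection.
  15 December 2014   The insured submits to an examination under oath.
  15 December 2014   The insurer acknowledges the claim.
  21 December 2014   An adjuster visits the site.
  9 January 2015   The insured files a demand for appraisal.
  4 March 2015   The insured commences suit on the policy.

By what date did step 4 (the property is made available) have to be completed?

26 December 2014

Step 4 runs from 13 December 2014, when the supporting inventory is provided. 13 days after 13 December 2014 is 26 December 2014.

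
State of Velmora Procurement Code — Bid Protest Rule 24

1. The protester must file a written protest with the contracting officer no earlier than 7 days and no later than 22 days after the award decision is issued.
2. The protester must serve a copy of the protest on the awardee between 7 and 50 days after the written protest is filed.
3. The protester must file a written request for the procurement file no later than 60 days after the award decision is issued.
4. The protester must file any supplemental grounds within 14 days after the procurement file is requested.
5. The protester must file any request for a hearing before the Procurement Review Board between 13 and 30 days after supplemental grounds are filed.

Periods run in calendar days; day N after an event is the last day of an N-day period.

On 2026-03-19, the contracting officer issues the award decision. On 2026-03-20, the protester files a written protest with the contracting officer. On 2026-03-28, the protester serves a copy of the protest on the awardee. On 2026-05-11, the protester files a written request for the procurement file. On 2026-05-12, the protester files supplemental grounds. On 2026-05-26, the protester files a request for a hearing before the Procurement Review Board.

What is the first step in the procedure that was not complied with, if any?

Step 1

Step 1: the window is 7–22 days after 2026-03-19 (when the award decision is issued), so 2026-03-26 through 2026-04-10; 2026-03-20 is 6 days too early.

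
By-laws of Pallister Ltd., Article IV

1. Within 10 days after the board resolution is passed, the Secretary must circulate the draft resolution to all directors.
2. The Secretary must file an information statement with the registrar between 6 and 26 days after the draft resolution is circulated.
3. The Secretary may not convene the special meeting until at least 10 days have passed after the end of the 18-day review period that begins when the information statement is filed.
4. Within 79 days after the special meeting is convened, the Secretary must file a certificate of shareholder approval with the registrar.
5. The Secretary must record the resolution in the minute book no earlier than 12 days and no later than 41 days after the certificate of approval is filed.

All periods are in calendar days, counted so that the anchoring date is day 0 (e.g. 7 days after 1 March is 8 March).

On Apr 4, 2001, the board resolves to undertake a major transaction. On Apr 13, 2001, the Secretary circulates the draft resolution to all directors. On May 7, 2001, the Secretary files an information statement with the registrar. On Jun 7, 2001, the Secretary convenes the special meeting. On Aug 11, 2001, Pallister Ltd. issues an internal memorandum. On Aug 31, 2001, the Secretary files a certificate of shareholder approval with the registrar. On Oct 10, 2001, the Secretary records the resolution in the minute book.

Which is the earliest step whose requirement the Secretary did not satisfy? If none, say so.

Step 1 — counting 10 days from Apr 4, 2001 (when the board resolution is passed) gives a deadline of Apr 14, 2001; Apr 13, 2001 is within that limit.
Step 2 — 6 and 26 days from Apr 13, 2001 (when the draft resolution is circulated) are Apr 19, 2001 and May 9, 2001 respectively; done May 7, 2001 — within the window.
Step 3 — must wait 10 days from May 25, 2001 (end of the 18-day review period, which began when the information statement is filed on May 7, 2001), so not before Jun 4, 2001; Jun 7, 2001 is on or after that date.
Step 4 — counting 79 days from Jun 7, 2001 (when the special meeting is convened) gives a deadline of Aug 25, 2001; done Aug 31, 2001 — 6 days late.

Step 4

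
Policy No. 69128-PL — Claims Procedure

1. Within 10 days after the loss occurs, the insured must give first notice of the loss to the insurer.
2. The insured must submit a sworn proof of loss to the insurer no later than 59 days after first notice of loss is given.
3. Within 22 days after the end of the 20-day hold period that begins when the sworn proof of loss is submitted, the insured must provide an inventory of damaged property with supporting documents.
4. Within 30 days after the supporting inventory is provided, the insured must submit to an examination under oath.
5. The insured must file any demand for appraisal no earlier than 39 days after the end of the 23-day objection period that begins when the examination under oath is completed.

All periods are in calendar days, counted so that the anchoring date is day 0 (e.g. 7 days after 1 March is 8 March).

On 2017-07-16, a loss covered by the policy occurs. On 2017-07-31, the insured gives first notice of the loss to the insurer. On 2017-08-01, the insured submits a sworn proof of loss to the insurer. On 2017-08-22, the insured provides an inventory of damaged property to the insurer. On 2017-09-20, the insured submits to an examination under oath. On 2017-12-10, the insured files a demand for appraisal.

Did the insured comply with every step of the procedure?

No

Step 1 — counting 10 days from 2017-07-16 (when the loss occurs) gives a deadline of 2017-07-26; 2017-07-31 misses that deadline by 5 days.
The analysis stops there.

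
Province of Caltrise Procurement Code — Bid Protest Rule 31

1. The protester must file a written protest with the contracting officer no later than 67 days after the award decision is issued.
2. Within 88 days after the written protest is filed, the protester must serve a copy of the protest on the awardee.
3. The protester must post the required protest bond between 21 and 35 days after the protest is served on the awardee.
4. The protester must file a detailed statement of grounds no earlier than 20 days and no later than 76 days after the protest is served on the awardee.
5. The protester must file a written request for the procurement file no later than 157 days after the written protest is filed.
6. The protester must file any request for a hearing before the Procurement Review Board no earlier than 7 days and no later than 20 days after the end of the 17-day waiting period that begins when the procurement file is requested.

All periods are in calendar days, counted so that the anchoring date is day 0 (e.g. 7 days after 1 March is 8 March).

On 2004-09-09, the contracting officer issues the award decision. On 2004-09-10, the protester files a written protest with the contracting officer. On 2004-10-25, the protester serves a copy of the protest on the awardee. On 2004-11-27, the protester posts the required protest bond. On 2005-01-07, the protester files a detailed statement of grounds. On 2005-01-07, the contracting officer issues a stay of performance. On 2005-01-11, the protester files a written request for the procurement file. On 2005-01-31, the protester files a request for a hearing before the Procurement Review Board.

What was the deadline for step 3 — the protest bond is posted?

Step 3 runs from 2004-10-25, when the protest is served on the awardee. The window is 21–35 days after 2004-10-25; it closes on 2004-11-29.

2004-11-29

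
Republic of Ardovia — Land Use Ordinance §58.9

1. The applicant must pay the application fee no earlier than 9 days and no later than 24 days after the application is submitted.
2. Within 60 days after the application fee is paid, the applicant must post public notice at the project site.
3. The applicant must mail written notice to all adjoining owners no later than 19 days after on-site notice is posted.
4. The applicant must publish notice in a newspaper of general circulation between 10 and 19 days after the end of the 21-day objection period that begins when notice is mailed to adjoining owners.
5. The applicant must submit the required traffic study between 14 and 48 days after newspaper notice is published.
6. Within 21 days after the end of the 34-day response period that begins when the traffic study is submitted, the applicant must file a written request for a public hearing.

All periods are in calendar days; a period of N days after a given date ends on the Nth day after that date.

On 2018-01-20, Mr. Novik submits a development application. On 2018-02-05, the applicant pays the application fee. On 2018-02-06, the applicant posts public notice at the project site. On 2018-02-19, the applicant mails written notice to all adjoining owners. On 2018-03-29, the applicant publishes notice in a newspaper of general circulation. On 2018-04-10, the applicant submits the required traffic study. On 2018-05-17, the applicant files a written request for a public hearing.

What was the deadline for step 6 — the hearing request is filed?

2018-06-04

The traffic study is submitted on 2018-04-10; the 34-day response period therefore ends 2018-05-14, and step 6 runs from that date. 21 days after 2018-05-14 is 2018-06-04.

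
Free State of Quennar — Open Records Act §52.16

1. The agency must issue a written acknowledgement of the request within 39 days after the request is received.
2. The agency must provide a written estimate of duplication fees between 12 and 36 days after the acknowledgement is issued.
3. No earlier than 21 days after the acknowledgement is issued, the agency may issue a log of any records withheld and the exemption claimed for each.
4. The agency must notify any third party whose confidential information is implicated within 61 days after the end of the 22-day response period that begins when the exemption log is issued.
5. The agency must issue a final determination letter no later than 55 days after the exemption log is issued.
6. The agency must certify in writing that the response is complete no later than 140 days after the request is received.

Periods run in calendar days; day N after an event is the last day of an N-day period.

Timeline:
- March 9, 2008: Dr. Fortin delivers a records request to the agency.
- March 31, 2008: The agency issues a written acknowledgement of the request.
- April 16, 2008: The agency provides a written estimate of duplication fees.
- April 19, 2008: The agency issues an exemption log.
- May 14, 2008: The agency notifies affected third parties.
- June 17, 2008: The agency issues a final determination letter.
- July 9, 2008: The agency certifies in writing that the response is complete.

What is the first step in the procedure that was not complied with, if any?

Step 1: 39 days after March 9, 2008 (when the request is received) is April 17, 2008; completed March 31, 2008, before the deadline.
Step 2: the window is 12–36 days after March 31, 2008 (when the acknowledgement is issued), so April 12, 2008 through May 6, 2008; done April 16, 2008, which is between those dates.
Step 3: the earliest permitted date is 21 days after March 31, 2008 (when the acknowledgement is issued), i.e. April 21, 2008; acted on April 19, 2008, 2 days prematurely.
The procedure was therefore not followed at step 3.

Step 3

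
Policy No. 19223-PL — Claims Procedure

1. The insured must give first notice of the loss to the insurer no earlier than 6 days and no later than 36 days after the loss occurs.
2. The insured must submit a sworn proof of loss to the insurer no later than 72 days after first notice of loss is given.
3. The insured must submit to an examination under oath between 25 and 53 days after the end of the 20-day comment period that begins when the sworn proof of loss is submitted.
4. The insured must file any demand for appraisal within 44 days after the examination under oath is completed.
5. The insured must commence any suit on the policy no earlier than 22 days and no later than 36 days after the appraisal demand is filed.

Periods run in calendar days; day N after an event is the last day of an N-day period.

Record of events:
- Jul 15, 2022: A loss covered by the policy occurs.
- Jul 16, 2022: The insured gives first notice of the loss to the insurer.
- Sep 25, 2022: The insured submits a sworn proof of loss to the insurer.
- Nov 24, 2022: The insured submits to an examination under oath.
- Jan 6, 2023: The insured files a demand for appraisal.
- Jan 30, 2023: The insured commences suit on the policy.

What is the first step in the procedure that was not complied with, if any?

Step 1

Step 1: the window is 6–36 days after Jul 15, 2022 (when the loss occurs), so Jul 21, 2022 through Aug 20, 2022; Jul 16, 2022 is 5 days too early.
The procedure was therefore not followed at step 1.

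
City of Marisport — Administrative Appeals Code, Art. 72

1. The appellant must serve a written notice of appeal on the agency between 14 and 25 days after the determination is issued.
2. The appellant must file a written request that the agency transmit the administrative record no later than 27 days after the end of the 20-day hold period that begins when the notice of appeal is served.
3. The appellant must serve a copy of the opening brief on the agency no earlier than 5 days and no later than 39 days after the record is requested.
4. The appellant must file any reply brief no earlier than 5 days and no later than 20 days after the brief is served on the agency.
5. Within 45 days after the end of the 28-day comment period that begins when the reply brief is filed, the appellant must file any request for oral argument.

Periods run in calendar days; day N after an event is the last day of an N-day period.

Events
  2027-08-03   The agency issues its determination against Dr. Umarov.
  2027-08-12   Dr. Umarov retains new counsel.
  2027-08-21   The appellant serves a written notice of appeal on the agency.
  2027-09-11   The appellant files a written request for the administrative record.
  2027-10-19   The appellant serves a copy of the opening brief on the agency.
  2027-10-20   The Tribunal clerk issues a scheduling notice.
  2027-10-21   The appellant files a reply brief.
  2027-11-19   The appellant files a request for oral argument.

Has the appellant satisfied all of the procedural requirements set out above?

No

Step 1: the window is 14–25 days after 2027-08-03 (when the determination is issued), so 2027-08-17 through 2027-08-28; done 2027-08-21 — within the window.
Step 2: 27 days after 2027-09-10 (end of the 20-day hold period, which began when the notice of appeal is served on 2027-08-21) is 2027-10-07; done 2027-09-11 — timely.
Step 3: the window is 5–39 days after 2027-09-11 (when the record is requested), so 2027-09-16 through 2027-10-20; 2027-10-19 falls inside that range.
Step 4: the window is 5–20 days after 2027-10-19 (when the brief is served on the agency), so 2027-10-24 through 2027-11-08; 2027-10-21 is 3 days too early.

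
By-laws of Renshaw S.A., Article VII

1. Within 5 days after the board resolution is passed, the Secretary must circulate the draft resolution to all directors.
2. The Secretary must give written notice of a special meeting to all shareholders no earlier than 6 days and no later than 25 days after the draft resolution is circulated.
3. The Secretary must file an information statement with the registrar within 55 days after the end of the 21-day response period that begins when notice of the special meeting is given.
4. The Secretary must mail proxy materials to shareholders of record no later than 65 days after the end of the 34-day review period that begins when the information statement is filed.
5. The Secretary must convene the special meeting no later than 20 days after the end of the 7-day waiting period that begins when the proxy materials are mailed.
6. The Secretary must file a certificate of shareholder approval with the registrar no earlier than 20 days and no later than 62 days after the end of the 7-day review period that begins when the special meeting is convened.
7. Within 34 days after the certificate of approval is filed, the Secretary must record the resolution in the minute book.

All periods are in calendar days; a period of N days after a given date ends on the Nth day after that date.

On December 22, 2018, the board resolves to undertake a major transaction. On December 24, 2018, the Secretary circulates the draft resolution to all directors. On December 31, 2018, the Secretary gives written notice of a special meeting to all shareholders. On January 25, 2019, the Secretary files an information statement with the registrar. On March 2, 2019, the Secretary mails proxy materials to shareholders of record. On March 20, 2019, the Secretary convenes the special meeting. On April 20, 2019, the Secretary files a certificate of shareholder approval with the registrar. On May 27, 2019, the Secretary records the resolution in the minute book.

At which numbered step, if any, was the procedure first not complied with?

(1) due by December 22, 2018 + 5 days = December 27, 2018; completed December 24, 2018, before the deadline.
(2) the permitted window runs from December 24, 2018 + 6 = December 30, 2018 to December 24, 2018 + 25 = January 18, 2019; December 31, 2018 falls inside that range.
(3) due by January 21, 2019 + 55 days = March 17, 2019; completed January 25, 2019, before the deadline.
(4) due by February 28, 2019 + 65 days = May 4, 2019; completed March 2, 2019, before the deadline.
(5) due by March 9, 2019 + 20 days = March 29, 2019; done March 20, 2019 — timely.
(6) the permitted window runs from March 27, 2019 + 20 = April 16, 2019 to March 27, 2019 + 62 = May 28, 2019; April 20, 2019 falls inside that range.
(7) due by April 20, 2019 + 34 days = May 24, 2019; May 27, 2019 misses that deadline by 3 days.
Later steps need not be reached.

Step 7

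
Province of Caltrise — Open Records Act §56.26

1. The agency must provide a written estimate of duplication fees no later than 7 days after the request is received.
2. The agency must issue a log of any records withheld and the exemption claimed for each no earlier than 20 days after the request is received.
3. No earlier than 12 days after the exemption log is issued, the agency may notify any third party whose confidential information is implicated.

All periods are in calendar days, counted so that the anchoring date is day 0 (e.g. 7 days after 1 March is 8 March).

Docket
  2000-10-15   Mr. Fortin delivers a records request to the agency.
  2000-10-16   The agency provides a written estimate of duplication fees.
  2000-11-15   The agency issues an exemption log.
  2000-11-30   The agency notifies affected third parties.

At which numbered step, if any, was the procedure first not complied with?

(1) due by 2000-10-15 + 7 days = 2000-10-22; completed 2000-10-16, before the deadline.
(2) permitted from 2000-10-15 + 20 days = 2000-11-04 onward; done 2000-11-15 — permitted.
(3) permitted from 2000-11-15 + 12 days = 2000-11-27 onward; done 2000-11-30 — permitted.

None — every step was satisfied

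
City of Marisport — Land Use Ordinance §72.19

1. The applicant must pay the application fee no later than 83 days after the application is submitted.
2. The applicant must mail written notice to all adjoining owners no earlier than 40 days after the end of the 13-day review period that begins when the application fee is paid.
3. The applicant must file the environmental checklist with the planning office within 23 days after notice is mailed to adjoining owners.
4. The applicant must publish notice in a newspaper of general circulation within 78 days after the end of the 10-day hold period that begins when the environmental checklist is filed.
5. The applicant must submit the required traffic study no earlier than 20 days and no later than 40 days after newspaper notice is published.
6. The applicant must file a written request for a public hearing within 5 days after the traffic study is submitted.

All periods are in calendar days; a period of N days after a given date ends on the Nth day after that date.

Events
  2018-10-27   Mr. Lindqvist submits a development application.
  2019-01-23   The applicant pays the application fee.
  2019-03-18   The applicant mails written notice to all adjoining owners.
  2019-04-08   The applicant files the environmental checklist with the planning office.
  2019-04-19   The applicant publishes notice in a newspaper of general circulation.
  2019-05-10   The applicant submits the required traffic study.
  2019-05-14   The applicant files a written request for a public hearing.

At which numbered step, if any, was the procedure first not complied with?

Step 1

Step 1 — counting 83 days from 2018-10-27 (when the application is submitted) gives a deadline of 2019-01-18; 2019-01-23 misses that deadline by 5 days.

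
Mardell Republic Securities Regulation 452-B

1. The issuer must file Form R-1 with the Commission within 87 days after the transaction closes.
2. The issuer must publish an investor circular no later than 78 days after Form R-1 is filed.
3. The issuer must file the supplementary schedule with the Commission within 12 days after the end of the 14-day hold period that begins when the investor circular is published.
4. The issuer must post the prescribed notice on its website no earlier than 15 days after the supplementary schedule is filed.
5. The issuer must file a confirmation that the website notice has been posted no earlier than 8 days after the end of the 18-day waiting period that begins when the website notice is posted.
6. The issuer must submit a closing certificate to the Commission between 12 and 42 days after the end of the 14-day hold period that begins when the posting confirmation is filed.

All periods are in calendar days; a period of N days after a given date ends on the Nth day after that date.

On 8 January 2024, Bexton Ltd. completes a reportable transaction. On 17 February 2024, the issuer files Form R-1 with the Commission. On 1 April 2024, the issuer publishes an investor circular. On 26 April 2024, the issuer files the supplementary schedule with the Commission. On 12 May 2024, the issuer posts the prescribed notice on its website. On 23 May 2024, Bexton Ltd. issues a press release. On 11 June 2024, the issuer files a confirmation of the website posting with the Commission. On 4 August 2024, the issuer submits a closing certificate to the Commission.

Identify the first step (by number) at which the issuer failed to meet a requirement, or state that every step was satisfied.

Step 1 — counting 87 days from 8 January 2024 (when the transaction closes) gives a deadline of 4 April 2024; completed 17 February 2024, before the deadline.
Step 2 — counting 78 days from 17 February 2024 (when Form R-1 is filed) gives a deadline of 5 May 2024; completed 1 April 2024, before the deadline.
Step 3 — counting 12 days from 15 April 2024 (end of the 14-day hold period, which began when the investor circular is published on 1 April 2024) gives a deadline of 27 April 2024; done 26 April 2024 — timely.
Step 4 — must wait 15 days from 26 April 2024 (when the supplementary schedule is filed), so not before 11 May 2024; done 12 May 2024 — permitted.
Step 5 — must wait 8 days from 30 May 2024 (end of the 18-day waiting period, which began when the website notice is posted on 12 May 2024), so not before 7 June 2024; done 11 June 2024 — permitted.
Step 6 — 12 and 42 days from 25 June 2024 (end of the 14-day hold period, which began when the posting confirmation is filed on 11 June 2024) are 7 July 2024 and 6 August 2024 respectively; 4 August 2024 falls inside that range.

None — every step was satisfied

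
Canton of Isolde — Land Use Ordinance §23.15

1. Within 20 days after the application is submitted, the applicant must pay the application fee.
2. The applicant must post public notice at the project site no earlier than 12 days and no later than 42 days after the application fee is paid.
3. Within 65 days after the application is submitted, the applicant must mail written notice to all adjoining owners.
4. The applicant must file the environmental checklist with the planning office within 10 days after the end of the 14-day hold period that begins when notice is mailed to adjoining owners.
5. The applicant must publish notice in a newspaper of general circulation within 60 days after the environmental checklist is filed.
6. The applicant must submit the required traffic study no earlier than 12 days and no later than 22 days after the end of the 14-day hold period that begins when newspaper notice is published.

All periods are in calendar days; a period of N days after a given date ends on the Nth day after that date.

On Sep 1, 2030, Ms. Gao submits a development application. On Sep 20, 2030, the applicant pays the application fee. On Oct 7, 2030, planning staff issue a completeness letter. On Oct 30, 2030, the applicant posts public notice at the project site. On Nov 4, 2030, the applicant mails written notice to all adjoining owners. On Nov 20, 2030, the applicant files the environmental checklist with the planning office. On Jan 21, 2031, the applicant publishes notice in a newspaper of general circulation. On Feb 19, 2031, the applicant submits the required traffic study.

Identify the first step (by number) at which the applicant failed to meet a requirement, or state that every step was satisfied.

Step 5

Step 1 — counting 20 days from Sep 1, 2030 (when the application is submitted) gives a deadline of Sep 21, 2030; done Sep 20, 2030 — timely.
Step 2 — 12 and 42 days from Sep 20, 2030 (when the application fee is paid) are Oct 2, 2030 and Nov 1, 2030 respectively; done Oct 30, 2030, which is between those dates.
Step 3 — counting 65 days from Sep 1, 2030 (when the application is submitted) gives a deadline of Nov 5, 2030; done Nov 4, 2030 — timely.
Step 4 — counting 10 days from Nov 18, 2030 (end of the 14-day hold period, which began when notice is mailed to adjoining owners on Nov 4, 2030) gives a deadline of Nov 28, 2030; Nov 20, 2030 is within that limit.
Step 5 — counting 60 days from Nov 20, 2030 (when the environmental checklist is filed) gives a deadline of Jan 19, 2031; Jan 21, 2031 misses that deadline by 2 days.
That is the first point of non-compliance.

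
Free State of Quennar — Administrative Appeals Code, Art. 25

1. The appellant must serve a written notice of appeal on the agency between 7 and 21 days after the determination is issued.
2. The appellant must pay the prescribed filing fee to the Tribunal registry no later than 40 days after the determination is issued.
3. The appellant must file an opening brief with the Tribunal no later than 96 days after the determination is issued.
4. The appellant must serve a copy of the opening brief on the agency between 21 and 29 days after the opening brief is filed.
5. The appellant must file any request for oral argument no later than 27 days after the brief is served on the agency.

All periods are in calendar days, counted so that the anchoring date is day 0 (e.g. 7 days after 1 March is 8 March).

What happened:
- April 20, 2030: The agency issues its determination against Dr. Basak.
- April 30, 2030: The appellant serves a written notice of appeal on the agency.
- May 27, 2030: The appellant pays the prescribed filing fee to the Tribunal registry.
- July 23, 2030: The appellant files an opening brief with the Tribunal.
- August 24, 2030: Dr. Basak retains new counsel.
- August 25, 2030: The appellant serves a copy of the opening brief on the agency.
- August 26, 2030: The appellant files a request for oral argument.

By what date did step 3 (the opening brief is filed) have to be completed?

July 25, 2030

Step 3 runs from April 20, 2030, when the determination is issued. 96 days after April 20, 2030 is July 25, 2030.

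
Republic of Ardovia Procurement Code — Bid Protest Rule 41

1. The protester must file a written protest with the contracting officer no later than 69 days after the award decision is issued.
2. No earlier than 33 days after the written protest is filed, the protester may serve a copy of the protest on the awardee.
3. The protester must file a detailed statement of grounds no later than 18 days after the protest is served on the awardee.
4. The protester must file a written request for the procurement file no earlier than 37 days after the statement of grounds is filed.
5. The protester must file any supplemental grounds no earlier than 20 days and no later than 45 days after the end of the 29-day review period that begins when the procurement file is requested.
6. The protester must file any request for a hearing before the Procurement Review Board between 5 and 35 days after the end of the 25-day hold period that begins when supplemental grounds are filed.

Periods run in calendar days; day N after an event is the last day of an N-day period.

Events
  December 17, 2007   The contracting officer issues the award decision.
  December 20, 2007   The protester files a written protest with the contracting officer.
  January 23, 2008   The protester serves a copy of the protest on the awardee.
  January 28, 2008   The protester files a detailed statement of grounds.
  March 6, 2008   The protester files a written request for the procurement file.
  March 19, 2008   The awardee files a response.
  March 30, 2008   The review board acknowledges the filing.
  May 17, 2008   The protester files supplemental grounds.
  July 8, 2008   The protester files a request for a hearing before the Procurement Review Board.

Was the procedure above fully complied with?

Step 1: 69 days after December 17, 2007 (when the award decision is issued) is February 24, 2008; done December 20, 2007 — timely.
Step 2: the earliest permitted date is 33 days after December 20, 2007 (when the written protest is filed), i.e. January 22, 2008; January 23, 2008 is on or after that date.
Step 3: 18 days after January 23, 2008 (when the protest is served on the awardee) is February 10, 2008; January 28, 2008 is within that limit.
Step 4: the earliest permitted date is 37 days after January 28, 2008 (when the statement of grounds is filed), i.e. March 5, 2008; done March 6, 2008 — permitted.
Step 5: the window is 20–45 days after April 4, 2008 (end of the 29-day review period, which began when the procurement file is requested on March 6, 2008), so April 24, 2008 through May 19, 2008; done May 17, 2008 — within the window.
Step 6: the window is 5–35 days after June 11, 2008 (end of the 25-day hold period, which began when supplemental grounds are filed on May 17, 2008), so June 16, 2008 through July 16, 2008; done July 8, 2008, which is between those dates.

Yes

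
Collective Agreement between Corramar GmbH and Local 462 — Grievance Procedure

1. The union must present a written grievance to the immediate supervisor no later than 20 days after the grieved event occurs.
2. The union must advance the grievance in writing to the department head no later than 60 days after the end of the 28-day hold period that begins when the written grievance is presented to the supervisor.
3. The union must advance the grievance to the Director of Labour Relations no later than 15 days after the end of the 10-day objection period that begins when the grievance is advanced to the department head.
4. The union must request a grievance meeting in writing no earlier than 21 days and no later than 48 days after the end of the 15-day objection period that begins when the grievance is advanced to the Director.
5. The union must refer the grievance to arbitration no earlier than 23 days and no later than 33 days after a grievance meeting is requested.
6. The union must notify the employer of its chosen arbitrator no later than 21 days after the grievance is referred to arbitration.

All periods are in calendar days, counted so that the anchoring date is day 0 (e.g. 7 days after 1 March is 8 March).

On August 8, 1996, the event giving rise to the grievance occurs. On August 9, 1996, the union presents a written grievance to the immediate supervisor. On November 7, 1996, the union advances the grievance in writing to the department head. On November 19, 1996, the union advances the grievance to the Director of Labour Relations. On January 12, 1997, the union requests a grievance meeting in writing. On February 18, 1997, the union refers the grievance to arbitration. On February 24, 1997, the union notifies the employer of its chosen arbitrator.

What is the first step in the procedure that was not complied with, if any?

Step 1 — counting 20 days from August 8, 1996 (when the grieved event occurs) gives a deadline of August 28, 1996; done August 9, 1996 — timely.
Step 2 — counting 60 days from September 6, 1996 (end of the 28-day hold period, which began when the written grievance is presented to the supervisor on August 9, 1996) gives a deadline of November 5, 1996; done November 7, 1996 — 2 days late.
That is the first point of non-compliance.

Step 2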